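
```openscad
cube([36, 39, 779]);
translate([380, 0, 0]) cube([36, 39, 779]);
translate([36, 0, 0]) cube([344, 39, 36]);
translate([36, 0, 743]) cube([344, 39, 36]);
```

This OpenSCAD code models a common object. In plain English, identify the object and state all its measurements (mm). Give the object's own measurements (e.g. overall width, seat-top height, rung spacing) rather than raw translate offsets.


A rectangular picture frame lying in the x–z plane (depth along y). The opening is 344 mm wide (x) by 707 mm tall (z), surrounded by a border 36 mm wide on all four sides. The frame is 39 mm deep and is made of two full-height vertical stiles with two horizontal rails fitted between them.


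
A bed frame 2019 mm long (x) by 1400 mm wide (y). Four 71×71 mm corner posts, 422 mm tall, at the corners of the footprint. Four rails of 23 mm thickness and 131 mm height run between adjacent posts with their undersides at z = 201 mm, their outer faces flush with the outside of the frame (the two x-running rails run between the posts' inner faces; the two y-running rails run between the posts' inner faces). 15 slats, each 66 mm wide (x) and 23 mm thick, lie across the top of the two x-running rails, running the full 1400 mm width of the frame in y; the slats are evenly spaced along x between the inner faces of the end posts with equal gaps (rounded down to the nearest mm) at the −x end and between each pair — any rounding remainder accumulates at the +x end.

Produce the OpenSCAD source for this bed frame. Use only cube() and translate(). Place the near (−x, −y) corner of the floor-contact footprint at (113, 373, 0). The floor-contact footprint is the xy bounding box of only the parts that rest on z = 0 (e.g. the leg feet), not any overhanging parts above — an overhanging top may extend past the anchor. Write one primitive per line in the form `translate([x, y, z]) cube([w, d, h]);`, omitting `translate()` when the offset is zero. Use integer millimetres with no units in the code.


// slat z = rail_z + rail_h = 201 + 131 = 332
// slat gap = ⌊(1877 − 15·66) / 16⌋ = 55
translate([113, 373, 0]) cube([71, 71, 422]);
translate([113, 1702, 0]) cube([71, 71, 422]);
translate([2061, 373, 0]) cube([71, 71, 422]);
translate([2061, 1702, 0]) cube([71, 71, 422]);
translate([184, 373, 201]) cube([1877, 23, 131]);
translate([184, 1750, 201]) cube([1877, 23, 131]);
translate([113, 444, 201]) cube([23, 1258, 131]);
translate([2109, 444, 201]) cube([23, 1258, 131]);
translate([239, 373, 332]) cube([66, 1400, 23]);
translate([360, 373, 332]) cube([66, 1400, 23]);
translate([481, 373, 332]) cube([66, 1400, 23]);
translate([602, 373, 332]) cube([66, 1400, 23]);
translate([723, 373, 332]) cube([66, 1400, 23]);
translate([844, 373, 332]) cube([66, 1400, 23]);
translate([965, 373, 332]) cube([66, 1400, 23]);
translate([1086, 373, 332]) cube([66, 1400, 23]);
translate([1207, 373, 332]) cube([66, 1400, 23]);
translate([1328, 373, 332]) cube([66, 1400, 23]);
translate([1449, 373, 332]) cube([66, 1400, 23]);
translate([1570, 373, 332]) cube([66, 1400, 23]);
translate([1691, 373, 332]) cube([66, 1400, 23]);
translate([1812, 373, 332]) cube([66, 1400, 23]);
translate([1933, 373, 332]) cube([66, 1400, 23]);


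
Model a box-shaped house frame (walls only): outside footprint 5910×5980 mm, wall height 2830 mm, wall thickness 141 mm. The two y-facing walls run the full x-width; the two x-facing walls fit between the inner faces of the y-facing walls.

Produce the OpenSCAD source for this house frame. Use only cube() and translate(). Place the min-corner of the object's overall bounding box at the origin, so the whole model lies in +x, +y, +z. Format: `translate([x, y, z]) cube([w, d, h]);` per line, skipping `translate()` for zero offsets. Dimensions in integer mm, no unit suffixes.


cube([5910, 141, 2830]);
translate([0, 5839, 0]) cube([5910, 141, 2830]);
translate([0, 141, 0]) cube([141, 5698, 2830]);
translate([5769, 141, 0]) cube([141, 5698, 2830]);


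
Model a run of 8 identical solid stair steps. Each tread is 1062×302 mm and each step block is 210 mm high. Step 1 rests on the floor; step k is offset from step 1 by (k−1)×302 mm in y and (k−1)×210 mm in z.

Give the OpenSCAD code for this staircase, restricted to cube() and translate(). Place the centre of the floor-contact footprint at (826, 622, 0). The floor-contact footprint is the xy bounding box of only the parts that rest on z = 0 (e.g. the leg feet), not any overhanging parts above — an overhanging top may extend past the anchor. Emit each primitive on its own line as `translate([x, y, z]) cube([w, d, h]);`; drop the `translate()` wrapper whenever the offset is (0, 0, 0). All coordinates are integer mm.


translate([295, 471, 0]) cube([1062, 302, 210]);
translate([295, 773, 210]) cube([1062, 302, 210]);
translate([295, 1075, 420]) cube([1062, 302, 210]);
translate([295, 1377, 630]) cube([1062, 302, 210]);
translate([295, 1679, 840]) cube([1062, 302, 210]);
translate([295, 1981, 1050]) cube([1062, 302, 210]);
translate([295, 2283, 1260]) cube([1062, 302, 210]);
translate([295, 2585, 1470]) cube([1062, 302, 210]);


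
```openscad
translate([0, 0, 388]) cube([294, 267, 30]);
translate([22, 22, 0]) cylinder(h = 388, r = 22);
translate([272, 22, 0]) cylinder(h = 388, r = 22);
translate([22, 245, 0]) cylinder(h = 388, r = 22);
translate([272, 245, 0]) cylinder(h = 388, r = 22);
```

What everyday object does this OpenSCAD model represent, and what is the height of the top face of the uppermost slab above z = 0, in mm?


A stool. The seat height is 418 mm.

A 294×267×30 slab at z = 388 on four corner cylinders — a stool. The seat top is 388 + 30 = 418 mm.


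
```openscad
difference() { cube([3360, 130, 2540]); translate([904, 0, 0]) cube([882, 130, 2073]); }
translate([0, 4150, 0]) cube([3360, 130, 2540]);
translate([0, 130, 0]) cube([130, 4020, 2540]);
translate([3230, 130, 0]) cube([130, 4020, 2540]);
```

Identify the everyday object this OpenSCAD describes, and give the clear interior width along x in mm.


A single room. The interior width is 3100 mm.

Four walls enclosing a rectangle with a door in the front wall — a room. Outside width 3360 minus two 130 mm walls gives 3100 mm.


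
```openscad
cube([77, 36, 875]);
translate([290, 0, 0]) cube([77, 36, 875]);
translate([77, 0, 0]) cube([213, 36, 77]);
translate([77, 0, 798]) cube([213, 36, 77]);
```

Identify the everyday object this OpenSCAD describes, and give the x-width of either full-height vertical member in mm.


A picture frame. The border width is 77 mm.

Four thin pieces enclosing a rectangular opening — a picture frame. The two full-height stiles are 875 mm tall; the top rail sits at z = 798 and is 77 mm tall, so the border above the opening is 875 − 798 = 77 mm, matching the stile x-width.


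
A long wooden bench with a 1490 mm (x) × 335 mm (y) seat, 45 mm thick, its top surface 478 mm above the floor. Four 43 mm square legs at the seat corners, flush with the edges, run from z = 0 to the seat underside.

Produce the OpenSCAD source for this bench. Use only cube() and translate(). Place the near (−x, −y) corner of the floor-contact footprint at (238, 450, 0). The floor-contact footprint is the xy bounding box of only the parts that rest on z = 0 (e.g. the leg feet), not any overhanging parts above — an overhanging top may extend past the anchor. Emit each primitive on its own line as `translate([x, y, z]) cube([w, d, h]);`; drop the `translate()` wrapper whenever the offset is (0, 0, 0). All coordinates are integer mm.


// leg_h = 478 − 45 = 433
translate([238, 450, 433]) cube([1490, 335, 45]);
translate([238, 450, 0]) cube([43, 43, 433]);
translate([238, 742, 0]) cube([43, 43, 433]);
translate([1685, 450, 0]) cube([43, 43, 433]);
translate([1685, 742, 0]) cube([43, 43, 433]);


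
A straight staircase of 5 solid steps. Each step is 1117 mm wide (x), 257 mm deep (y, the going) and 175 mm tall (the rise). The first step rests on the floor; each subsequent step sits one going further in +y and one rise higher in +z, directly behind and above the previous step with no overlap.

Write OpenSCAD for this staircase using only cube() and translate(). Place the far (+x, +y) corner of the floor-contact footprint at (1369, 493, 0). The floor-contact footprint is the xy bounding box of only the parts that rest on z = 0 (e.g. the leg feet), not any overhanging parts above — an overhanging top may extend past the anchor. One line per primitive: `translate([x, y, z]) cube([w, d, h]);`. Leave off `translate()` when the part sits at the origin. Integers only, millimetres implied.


translate([252, 236, 0]) cube([1117, 257, 175]);
translate([252, 493, 175]) cube([1117, 257, 175]);
translate([252, 750, 350]) cube([1117, 257, 175]);
translate([252, 1007, 525]) cube([1117, 257, 175]);
translate([252, 1264, 700]) cube([1117, 257, 175]);


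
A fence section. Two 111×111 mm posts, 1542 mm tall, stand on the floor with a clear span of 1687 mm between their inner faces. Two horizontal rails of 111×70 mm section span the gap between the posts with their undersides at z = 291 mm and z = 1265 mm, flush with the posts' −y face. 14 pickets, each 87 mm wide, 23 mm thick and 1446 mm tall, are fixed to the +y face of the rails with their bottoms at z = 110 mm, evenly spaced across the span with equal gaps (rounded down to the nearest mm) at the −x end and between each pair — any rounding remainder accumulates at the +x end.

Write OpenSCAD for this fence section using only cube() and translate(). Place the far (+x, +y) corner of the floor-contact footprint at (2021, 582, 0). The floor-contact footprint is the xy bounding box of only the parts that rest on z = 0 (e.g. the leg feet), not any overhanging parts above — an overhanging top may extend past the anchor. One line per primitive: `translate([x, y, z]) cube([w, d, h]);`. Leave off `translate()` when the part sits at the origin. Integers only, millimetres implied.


translate([112, 471, 0]) cube([111, 111, 1542]);
translate([1910, 471, 0]) cube([111, 111, 1542]);
translate([223, 471, 291]) cube([1687, 111, 70]);
translate([223, 471, 1265]) cube([1687, 111, 70]);
translate([254, 582, 110]) cube([87, 23, 1446]);
translate([372, 582, 110]) cube([87, 23, 1446]);
translate([490, 582, 110]) cube([87, 23, 1446]);
translate([608, 582, 110]) cube([87, 23, 1446]);
translate([726, 582, 110]) cube([87, 23, 1446]);
translate([844, 582, 110]) cube([87, 23, 1446]);
translate([962, 582, 110]) cube([87, 23, 1446]);
translate([1080, 582, 110]) cube([87, 23, 1446]);
translate([1198, 582, 110]) cube([87, 23, 1446]);
translate([1316, 582, 110]) cube([87, 23, 1446]);
translate([1434, 582, 110]) cube([87, 23, 1446]);
translate([1552, 582, 110]) cube([87, 23, 1446]);
translate([1670, 582, 110]) cube([87, 23, 1446]);
translate([1788, 582, 110]) cube([87, 23, 1446]);


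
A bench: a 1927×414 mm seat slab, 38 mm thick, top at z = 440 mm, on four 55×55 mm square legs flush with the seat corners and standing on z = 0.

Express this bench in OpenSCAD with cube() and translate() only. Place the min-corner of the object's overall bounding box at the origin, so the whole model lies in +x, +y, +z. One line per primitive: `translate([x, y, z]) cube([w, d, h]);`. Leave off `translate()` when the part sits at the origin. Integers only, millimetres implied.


translate([0, 0, 402]) cube([1927, 414, 38]);
cube([55, 55, 402]);
translate([0, 359, 0]) cube([55, 55, 402]);
translate([1872, 0, 0]) cube([55, 55, 402]);
translate([1872, 359, 0]) cube([55, 55, 402]);


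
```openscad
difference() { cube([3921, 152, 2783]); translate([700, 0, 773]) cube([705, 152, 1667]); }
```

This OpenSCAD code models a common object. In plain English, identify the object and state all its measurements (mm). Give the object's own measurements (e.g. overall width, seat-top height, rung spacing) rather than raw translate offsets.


A wall 3921 mm long (x), 152 mm thick (y), 2783 mm tall, with a rectangular window opening cut through it. The opening is 705 mm wide and 1667 mm tall; its sill is at z = 773 mm and its near (−x) edge is 700 mm from the wall's −x end. The opening passes through the full wall thickness.


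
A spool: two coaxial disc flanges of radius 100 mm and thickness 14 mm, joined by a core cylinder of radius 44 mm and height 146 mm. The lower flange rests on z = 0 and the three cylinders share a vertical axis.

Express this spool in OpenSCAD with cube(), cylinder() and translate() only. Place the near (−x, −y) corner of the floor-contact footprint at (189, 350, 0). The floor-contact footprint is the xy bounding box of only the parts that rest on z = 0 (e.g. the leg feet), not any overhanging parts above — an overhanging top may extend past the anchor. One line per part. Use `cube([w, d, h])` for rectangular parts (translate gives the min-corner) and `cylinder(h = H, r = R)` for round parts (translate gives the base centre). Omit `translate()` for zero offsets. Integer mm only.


translate([289, 450, 0]) cylinder(h = 14, r = 100);
translate([289, 450, 14]) cylinder(h = 146, r = 44);
translate([289, 450, 160]) cylinder(h = 14, r = 100);


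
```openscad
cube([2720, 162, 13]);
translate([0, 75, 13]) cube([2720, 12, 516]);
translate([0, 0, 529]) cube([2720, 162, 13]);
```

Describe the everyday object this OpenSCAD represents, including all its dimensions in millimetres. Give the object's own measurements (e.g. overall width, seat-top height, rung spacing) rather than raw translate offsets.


An I-beam lying along x, 2720 mm long. Overall section height 542 mm. Two flanges 162 mm wide (y) and 13 mm thick, one on the floor and one at the top; a web 12 mm thick runs between them, centred on the flange width.


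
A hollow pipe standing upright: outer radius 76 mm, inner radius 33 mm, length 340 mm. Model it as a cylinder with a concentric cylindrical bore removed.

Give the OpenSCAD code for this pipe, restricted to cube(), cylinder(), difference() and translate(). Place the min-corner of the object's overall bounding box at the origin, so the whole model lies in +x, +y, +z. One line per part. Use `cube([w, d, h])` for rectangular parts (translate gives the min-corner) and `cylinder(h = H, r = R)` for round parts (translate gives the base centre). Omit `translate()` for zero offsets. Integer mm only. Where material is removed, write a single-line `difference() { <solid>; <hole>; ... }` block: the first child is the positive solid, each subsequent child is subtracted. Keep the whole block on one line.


difference() { translate([76, 76, 0]) cylinder(h = 340, r = 76); translate([76, 76, 0]) cylinder(h = 340, r = 33); }


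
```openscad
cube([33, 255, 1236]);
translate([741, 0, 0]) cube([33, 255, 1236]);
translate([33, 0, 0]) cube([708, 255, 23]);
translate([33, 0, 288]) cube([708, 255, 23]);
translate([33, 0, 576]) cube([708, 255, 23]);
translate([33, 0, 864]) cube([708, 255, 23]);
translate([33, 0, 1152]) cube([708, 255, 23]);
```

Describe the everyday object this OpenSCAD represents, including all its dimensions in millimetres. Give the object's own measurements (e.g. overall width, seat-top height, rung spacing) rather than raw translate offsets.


An open bookshelf. Two side panels, each 33 mm thick, 255 mm deep and 1236 mm tall, stand 774 mm apart (outside-to-outside). Between them sit 5 shelves, each 23 mm thick and 255 mm deep, spanning the full gap between the sides. The bottom shelf rests on the floor (its underside at z = 0) and the clear gap between one shelf's top and the next shelf's underside is 265 mm.


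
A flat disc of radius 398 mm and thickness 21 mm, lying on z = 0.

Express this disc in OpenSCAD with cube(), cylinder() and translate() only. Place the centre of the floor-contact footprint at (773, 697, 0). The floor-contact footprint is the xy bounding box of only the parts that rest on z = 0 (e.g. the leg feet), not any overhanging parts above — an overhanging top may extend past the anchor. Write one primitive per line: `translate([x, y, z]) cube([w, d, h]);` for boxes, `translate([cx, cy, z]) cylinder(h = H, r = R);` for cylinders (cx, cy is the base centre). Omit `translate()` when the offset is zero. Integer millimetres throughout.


translate([773, 697, 0]) cylinder(h = 21, r = 398);


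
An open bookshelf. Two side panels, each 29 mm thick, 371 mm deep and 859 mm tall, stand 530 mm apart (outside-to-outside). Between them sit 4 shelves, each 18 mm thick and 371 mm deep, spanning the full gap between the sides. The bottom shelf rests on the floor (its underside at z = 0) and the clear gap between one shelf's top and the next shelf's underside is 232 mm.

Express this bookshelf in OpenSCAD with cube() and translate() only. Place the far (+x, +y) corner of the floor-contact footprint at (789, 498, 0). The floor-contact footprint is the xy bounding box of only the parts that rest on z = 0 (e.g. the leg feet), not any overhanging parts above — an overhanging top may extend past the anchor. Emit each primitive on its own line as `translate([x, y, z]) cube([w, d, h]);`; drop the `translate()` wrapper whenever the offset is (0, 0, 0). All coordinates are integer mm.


translate([259, 127, 0]) cube([29, 371, 859]);
translate([760, 127, 0]) cube([29, 371, 859]);
translate([288, 127, 0]) cube([472, 371, 18]);
translate([288, 127, 250]) cube([472, 371, 18]);
translate([288, 127, 500]) cube([472, 371, 18]);
translate([288, 127, 750]) cube([472, 371, 18]);


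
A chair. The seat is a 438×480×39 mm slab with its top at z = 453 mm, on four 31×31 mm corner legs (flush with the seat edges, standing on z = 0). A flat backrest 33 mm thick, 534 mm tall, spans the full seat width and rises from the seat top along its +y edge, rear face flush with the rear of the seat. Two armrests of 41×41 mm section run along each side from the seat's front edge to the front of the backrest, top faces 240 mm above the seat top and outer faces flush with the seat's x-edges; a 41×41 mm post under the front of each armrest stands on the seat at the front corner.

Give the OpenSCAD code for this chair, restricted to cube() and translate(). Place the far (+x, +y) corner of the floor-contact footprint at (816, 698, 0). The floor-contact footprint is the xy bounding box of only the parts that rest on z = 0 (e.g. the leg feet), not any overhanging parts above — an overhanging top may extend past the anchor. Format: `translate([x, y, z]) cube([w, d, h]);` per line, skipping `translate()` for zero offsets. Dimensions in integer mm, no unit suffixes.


translate([378, 218, 414]) cube([438, 480, 39]);
translate([378, 218, 0]) cube([31, 31, 414]);
translate([785, 218, 0]) cube([31, 31, 414]);
translate([378, 667, 0]) cube([31, 31, 414]);
translate([785, 667, 0]) cube([31, 31, 414]);
translate([378, 665, 453]) cube([438, 33, 534]);
translate([378, 218, 652]) cube([41, 447, 41]);
translate([775, 218, 652]) cube([41, 447, 41]);
translate([378, 218, 453]) cube([41, 41, 199]);
translate([775, 218, 453]) cube([41, 41, 199]);


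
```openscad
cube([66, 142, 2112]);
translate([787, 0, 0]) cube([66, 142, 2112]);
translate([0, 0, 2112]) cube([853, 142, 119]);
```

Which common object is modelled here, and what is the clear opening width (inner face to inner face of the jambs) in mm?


A door frame. The clear opening width is 721 mm.

Two 2112 mm tall posts with a header on top — a door frame. The left jamb is 66 mm wide at x = 0; the right jamb starts at x = 787. The clear opening is 787 − 66 = 721 mm.


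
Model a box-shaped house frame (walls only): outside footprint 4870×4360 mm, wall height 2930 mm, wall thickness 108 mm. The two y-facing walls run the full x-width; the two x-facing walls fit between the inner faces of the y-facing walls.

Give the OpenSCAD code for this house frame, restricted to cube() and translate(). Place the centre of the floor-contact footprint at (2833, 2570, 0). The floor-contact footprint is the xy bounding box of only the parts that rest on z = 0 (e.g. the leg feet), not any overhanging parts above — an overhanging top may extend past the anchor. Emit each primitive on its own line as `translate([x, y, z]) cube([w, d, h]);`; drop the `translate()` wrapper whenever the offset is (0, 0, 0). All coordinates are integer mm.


translate([398, 390, 0]) cube([4870, 108, 2930]);
translate([398, 4642, 0]) cube([4870, 108, 2930]);
translate([398, 498, 0]) cube([108, 4144, 2930]);
translate([5160, 498, 0]) cube([108, 4144, 2930]);


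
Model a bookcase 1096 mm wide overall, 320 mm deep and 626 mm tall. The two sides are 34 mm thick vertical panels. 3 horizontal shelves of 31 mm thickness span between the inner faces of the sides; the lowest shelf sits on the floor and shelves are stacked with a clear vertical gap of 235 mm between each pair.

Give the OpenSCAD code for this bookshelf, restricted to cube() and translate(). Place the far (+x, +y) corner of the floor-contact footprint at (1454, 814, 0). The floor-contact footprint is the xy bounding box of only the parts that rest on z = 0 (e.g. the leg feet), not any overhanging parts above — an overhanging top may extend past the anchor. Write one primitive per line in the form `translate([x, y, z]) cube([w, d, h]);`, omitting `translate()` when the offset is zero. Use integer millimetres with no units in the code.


translate([358, 494, 0]) cube([34, 320, 626]);
translate([1420, 494, 0]) cube([34, 320, 626]);
translate([392, 494, 0]) cube([1028, 320, 31]);
translate([392, 494, 266]) cube([1028, 320, 31]);
translate([392, 494, 532]) cube([1028, 320, 31]);


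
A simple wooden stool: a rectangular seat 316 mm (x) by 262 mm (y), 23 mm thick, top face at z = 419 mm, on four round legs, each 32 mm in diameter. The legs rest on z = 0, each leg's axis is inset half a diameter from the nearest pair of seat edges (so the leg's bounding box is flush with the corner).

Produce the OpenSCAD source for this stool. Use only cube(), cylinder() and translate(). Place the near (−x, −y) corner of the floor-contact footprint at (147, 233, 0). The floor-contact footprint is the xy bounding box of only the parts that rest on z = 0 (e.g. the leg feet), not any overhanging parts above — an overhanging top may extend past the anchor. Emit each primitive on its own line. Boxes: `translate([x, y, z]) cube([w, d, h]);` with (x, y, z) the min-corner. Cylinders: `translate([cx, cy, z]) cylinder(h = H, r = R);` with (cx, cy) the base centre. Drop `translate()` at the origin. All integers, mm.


translate([147, 233, 396]) cube([316, 262, 23]);
translate([163, 249, 0]) cylinder(h = 396, r = 16);
translate([447, 249, 0]) cylinder(h = 396, r = 16);
translate([163, 479, 0]) cylinder(h = 396, r = 16);
translate([447, 479, 0]) cylinder(h = 396, r = 16);


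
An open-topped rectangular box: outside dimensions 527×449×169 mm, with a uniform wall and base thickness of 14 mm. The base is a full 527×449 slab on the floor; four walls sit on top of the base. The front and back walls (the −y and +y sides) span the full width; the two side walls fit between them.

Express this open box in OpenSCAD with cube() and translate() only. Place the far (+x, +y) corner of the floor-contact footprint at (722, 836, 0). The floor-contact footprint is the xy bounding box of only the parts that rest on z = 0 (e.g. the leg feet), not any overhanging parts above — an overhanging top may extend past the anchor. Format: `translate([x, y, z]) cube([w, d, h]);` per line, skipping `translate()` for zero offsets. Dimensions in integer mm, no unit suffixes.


translate([195, 387, 0]) cube([527, 449, 14]);
translate([195, 387, 14]) cube([527, 14, 155]);
translate([195, 822, 14]) cube([527, 14, 155]);
translate([195, 401, 14]) cube([14, 421, 155]);
translate([708, 401, 14]) cube([14, 421, 155]);


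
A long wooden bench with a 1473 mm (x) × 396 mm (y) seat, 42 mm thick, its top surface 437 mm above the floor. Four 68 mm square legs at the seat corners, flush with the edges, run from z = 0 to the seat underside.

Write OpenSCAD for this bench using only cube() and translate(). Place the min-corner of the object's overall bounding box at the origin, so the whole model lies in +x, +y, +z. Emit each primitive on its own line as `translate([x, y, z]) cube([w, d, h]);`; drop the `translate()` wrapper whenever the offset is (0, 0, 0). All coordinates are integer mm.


translate([0, 0, 395]) cube([1473, 396, 42]);
cube([68, 68, 395]);
translate([0, 328, 0]) cube([68, 68, 395]);
translate([1405, 0, 0]) cube([68, 68, 395]);
translate([1405, 328, 0]) cube([68, 68, 395]);


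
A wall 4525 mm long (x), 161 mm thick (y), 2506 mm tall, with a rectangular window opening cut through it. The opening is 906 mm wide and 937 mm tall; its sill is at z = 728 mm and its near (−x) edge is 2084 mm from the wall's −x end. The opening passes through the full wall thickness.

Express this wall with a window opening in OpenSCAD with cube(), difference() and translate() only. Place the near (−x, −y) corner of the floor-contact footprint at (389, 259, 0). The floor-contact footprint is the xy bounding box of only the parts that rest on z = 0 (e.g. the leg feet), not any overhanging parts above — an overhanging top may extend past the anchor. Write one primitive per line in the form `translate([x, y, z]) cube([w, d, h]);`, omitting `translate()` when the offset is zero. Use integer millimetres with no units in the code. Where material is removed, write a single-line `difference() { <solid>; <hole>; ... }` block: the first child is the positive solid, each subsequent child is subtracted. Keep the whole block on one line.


difference() { translate([389, 259, 0]) cube([4525, 161, 2506]); translate([2473, 259, 728]) cube([906, 161, 937]); }


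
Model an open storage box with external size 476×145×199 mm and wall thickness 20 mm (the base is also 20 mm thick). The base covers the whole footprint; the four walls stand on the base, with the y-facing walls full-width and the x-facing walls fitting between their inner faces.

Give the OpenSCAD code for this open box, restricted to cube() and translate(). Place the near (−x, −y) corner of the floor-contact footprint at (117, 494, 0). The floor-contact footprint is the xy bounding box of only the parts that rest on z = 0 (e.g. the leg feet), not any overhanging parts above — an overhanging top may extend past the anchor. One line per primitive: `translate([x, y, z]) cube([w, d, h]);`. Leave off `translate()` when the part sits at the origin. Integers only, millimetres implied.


translate([117, 494, 0]) cube([476, 145, 20]);
translate([117, 494, 20]) cube([476, 20, 179]);
translate([117, 619, 20]) cube([476, 20, 179]);
translate([117, 514, 20]) cube([20, 105, 179]);
translate([573, 514, 20]) cube([20, 105, 179]);


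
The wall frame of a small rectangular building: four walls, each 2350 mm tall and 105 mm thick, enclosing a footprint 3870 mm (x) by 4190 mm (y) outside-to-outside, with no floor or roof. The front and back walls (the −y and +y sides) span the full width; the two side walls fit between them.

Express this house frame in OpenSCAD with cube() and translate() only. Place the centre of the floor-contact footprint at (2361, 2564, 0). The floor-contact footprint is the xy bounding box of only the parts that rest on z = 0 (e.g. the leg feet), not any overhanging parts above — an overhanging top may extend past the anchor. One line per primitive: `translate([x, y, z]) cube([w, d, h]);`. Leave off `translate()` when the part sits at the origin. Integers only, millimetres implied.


translate([426, 469, 0]) cube([3870, 105, 2350]);
translate([426, 4554, 0]) cube([3870, 105, 2350]);
translate([426, 574, 0]) cube([105, 3980, 2350]);
translate([4191, 574, 0]) cube([105, 3980, 2350]);


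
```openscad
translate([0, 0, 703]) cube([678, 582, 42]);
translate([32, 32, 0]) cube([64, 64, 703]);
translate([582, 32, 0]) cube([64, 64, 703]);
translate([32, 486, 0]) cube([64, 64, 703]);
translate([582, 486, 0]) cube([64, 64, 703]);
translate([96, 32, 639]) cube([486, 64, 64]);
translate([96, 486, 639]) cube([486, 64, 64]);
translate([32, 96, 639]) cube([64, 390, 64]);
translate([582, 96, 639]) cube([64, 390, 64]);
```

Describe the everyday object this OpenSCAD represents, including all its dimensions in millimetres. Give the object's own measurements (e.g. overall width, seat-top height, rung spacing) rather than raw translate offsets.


A rectangular dining table. The top is 678×582×42 mm with its upper surface at z = 745 mm. It stands on four 64×64 mm square legs, each inset 32 mm from the nearest pair of top edges, running from the floor to the underside of the top. Four apron rails, 64 mm thick and 64 mm tall, run between adjacent legs with their top edges flush with the underside of the top and their outer faces flush with the legs' outer faces.


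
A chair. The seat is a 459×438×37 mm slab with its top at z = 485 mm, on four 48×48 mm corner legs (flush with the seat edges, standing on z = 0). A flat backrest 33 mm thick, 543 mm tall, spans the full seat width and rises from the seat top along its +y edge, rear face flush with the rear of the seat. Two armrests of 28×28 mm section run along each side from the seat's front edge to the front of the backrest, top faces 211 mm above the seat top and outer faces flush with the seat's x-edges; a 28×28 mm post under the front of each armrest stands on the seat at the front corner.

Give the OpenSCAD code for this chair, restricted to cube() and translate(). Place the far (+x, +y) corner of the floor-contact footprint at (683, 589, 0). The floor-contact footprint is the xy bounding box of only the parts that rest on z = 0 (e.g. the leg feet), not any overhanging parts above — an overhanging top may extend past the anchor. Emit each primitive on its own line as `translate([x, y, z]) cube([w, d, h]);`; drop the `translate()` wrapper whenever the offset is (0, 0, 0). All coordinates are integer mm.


translate([224, 151, 448]) cube([459, 438, 37]);
translate([224, 151, 0]) cube([48, 48, 448]);
translate([635, 151, 0]) cube([48, 48, 448]);
translate([224, 541, 0]) cube([48, 48, 448]);
translate([635, 541, 0]) cube([48, 48, 448]);
translate([224, 556, 485]) cube([459, 33, 543]);
translate([224, 151, 668]) cube([28, 405, 28]);
translate([655, 151, 668]) cube([28, 405, 28]);
translate([224, 151, 485]) cube([28, 28, 183]);
translate([655, 151, 485]) cube([28, 28, 183]);


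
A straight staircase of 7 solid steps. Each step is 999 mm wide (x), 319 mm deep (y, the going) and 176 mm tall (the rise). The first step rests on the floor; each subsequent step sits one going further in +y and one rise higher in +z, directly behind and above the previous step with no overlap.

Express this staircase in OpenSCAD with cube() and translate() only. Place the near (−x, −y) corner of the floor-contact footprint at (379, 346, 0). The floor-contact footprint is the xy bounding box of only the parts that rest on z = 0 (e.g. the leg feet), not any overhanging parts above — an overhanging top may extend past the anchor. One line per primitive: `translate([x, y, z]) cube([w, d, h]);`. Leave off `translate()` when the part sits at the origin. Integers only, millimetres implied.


translate([379, 346, 0]) cube([999, 319, 176]);
translate([379, 665, 176]) cube([999, 319, 176]);
translate([379, 984, 352]) cube([999, 319, 176]);
translate([379, 1303, 528]) cube([999, 319, 176]);
translate([379, 1622, 704]) cube([999, 319, 176]);
translate([379, 1941, 880]) cube([999, 319, 176]);
translate([379, 2260, 1056]) cube([999, 319, 176]);


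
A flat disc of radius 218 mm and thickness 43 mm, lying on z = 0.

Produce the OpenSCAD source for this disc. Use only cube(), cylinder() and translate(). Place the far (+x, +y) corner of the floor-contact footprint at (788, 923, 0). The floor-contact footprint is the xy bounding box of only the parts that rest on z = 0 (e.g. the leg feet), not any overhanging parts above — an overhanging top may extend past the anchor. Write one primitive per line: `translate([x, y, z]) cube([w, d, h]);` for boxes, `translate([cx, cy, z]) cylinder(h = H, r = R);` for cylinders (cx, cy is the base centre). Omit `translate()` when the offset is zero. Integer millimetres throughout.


translate([570, 705, 0]) cylinder(h = 43, r = 218);


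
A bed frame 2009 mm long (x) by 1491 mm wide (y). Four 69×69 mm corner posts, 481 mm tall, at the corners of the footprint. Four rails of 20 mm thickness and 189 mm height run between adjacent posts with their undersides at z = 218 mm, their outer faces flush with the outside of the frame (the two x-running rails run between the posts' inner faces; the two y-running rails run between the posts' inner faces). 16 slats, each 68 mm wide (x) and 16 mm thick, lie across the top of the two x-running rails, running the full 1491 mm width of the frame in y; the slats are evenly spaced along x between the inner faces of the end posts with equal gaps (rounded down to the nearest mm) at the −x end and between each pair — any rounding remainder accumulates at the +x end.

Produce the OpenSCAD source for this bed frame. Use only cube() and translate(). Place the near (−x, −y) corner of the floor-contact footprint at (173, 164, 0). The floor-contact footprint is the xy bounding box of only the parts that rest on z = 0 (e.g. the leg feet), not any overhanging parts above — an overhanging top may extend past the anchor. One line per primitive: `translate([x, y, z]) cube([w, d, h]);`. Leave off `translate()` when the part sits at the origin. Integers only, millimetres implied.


translate([173, 164, 0]) cube([69, 69, 481]);
translate([173, 1586, 0]) cube([69, 69, 481]);
translate([2113, 164, 0]) cube([69, 69, 481]);
translate([2113, 1586, 0]) cube([69, 69, 481]);
translate([242, 164, 218]) cube([1871, 20, 189]);
translate([242, 1635, 218]) cube([1871, 20, 189]);
translate([173, 233, 218]) cube([20, 1353, 189]);
translate([2162, 233, 218]) cube([20, 1353, 189]);
translate([288, 164, 407]) cube([68, 1491, 16]);
translate([402, 164, 407]) cube([68, 1491, 16]);
translate([516, 164, 407]) cube([68, 1491, 16]);
translate([630, 164, 407]) cube([68, 1491, 16]);
translate([744, 164, 407]) cube([68, 1491, 16]);
translate([858, 164, 407]) cube([68, 1491, 16]);
translate([972, 164, 407]) cube([68, 1491, 16]);
translate([1086, 164, 407]) cube([68, 1491, 16]);
translate([1200, 164, 407]) cube([68, 1491, 16]);
translate([1314, 164, 407]) cube([68, 1491, 16]);
translate([1428, 164, 407]) cube([68, 1491, 16]);
translate([1542, 164, 407]) cube([68, 1491, 16]);
translate([1656, 164, 407]) cube([68, 1491, 16]);
translate([1770, 164, 407]) cube([68, 1491, 16]);
translate([1884, 164, 407]) cube([68, 1491, 16]);
translate([1998, 164, 407]) cube([68, 1491, 16]);


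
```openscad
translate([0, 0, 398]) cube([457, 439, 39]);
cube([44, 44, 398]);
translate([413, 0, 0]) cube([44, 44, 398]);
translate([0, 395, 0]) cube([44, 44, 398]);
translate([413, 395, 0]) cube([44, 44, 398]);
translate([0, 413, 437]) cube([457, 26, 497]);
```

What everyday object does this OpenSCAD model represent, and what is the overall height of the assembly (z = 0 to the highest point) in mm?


A chair. The overall height is 934 mm.

A slab on four corner posts with a tall panel at the back — a chair. The seat slab sits at z = 398 with thickness 39, and the 497 mm backrest starts at the seat top, so the overall height is 398 + 39 + 497 = 934 mm.


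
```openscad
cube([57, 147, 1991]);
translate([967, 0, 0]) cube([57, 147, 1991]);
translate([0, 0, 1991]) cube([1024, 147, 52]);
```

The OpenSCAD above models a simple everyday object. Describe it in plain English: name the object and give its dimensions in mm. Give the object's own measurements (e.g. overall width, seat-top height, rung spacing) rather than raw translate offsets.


A door frame. The clear opening is 910 mm wide and 1991 mm high. Two 57 mm wide jambs, 147 mm deep, stand either side of the opening from the floor to the top of the opening. A 52 mm thick head sits across the top of both jambs, spanning the full outside width of the frame.


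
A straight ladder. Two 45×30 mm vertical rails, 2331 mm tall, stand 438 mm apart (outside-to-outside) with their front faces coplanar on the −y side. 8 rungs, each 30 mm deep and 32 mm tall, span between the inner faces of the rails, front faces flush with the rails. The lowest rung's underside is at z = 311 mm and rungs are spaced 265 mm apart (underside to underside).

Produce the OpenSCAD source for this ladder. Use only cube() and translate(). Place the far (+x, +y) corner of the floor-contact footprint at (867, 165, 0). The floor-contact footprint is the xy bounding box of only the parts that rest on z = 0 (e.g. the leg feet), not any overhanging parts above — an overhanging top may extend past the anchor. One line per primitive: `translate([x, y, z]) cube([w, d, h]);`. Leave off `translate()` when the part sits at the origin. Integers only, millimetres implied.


translate([429, 135, 0]) cube([45, 30, 2331]);
translate([822, 135, 0]) cube([45, 30, 2331]);
translate([474, 135, 311]) cube([348, 30, 32]);
translate([474, 135, 576]) cube([348, 30, 32]);
translate([474, 135, 841]) cube([348, 30, 32]);
translate([474, 135, 1106]) cube([348, 30, 32]);
translate([474, 135, 1371]) cube([348, 30, 32]);
translate([474, 135, 1636]) cube([348, 30, 32]);
translate([474, 135, 1901]) cube([348, 30, 32]);
translate([474, 135, 2166]) cube([348, 30, 32]);


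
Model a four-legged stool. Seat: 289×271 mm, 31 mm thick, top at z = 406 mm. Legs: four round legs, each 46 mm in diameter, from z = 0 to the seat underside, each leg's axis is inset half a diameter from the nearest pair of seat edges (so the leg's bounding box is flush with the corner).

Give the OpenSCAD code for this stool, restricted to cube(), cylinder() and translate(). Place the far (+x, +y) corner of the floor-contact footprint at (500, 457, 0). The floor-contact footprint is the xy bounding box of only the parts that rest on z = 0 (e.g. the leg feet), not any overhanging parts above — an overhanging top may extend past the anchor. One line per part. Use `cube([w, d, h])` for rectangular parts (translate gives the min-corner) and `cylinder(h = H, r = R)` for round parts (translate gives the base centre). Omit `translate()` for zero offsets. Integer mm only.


translate([211, 186, 375]) cube([289, 271, 31]);
translate([234, 209, 0]) cylinder(h = 375, r = 23);
translate([477, 209, 0]) cylinder(h = 375, r = 23);
translate([234, 434, 0]) cylinder(h = 375, r = 23);
translate([477, 434, 0]) cylinder(h = 375, r = 23);


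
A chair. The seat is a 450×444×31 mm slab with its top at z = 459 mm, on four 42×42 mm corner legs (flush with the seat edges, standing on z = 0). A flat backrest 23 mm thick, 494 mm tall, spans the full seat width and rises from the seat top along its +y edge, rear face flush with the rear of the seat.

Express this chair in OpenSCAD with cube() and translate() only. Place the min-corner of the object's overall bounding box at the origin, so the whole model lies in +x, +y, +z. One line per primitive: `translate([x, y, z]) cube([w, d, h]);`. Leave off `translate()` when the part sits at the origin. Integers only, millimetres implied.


// leg_h = 459 - 31 = 428
translate([0, 0, 428]) cube([450, 444, 31]);
cube([42, 42, 428]);
translate([408, 0, 0]) cube([42, 42, 428]);
translate([0, 402, 0]) cube([42, 42, 428]);
translate([408, 402, 0]) cube([42, 42, 428]);
translate([0, 421, 459]) cube([450, 23, 494]);


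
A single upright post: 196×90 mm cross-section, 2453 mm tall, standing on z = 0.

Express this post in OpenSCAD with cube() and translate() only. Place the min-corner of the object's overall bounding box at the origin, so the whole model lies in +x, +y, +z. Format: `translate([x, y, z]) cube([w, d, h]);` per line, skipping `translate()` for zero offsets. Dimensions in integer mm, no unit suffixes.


cube([196, 90, 2453]);


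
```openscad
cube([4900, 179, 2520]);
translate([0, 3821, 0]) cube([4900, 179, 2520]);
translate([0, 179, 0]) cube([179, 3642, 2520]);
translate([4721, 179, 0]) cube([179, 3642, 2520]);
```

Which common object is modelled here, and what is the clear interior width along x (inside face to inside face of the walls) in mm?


A house (or room) frame. The interior width is 4542 mm.

Four 2520 mm walls enclosing a rectangle with no floor or roof — a room or house frame. Outside width is 4900 mm and wall thickness is 179 mm, so the interior width is 4900 − 2 × 179 = 4542 mm.
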